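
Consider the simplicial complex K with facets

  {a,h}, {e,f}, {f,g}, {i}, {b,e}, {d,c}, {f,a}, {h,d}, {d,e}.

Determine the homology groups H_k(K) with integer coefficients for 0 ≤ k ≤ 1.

H_0 = Z^2,  H_1 = Z.

Take the total order a < b < c < d < e < f < g < h < i on the vertex set. Then K (dimension 1) consists of the simplices:

  0-simplices (9): a, b, c, d, e, f, g, h, i
  1-simplices (8): af, ah, be, cd, de, dh, ef, fg

giving chain groups C_0 ≅ Z^9, C_1 ≅ Z^8.

∂_1: C_1 → C_0 sends each edge [p,q] (with p < q) to q − p.
The 9×8 boundary matrix has rank 7 and Smith normal form diag(1,1,1,1,1,1,1).

Reading off H_k = ker ∂_k / im ∂_{k+1}:

  H_0: rank C_0 − rank ∂_1 = 9 − 7 = 2, and the invariant factors of ∂_1 are all 1, so H_0 ≅ Z^2.
  H_1: rank ker ∂_1 − rank ∂_2 = (8 − 7) − 0 = 1, and there is no ∂_2, so H_1 ≅ Z.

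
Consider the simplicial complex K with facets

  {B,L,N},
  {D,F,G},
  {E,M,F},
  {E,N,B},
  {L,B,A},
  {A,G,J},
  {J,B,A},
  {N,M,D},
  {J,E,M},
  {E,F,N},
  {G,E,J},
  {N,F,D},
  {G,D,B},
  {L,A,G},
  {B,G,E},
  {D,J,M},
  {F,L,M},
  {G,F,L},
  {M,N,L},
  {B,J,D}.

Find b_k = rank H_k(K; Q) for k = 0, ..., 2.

Fix the vertex order A < B < D < E < F < G < J < L < M < N and write every simplex with vertices in increasing order. Then dim K = 2 and the simplices of K are:

  0-simplices (10): A, B, D, E, F, G, J, L, M, N
  1-simplices (30): AB, AG, AJ, AL, BD, BE, BG, BJ, BL, BN, DF, DG, DJ, DM, DN, EF, EG, EJ, EM, EN, FG, FL, FM, FN, GJ, GL, JM, LM, LN, MN
  2-simplices (20): ABJ, ABL, AGJ, AGL, BDG, BDJ, BEG, BEN, BLN, DFG, DFN, DJM, DMN, EFM, EFN, EGJ, EJM, FGL, FLM, LMN

so the chain groups are C_0 ≅ Z^10, C_1 ≅ Z^30, C_2 ≅ Z^20.

Boundary ∂_1: C_1 → C_0 is given by ∂[p,q] = [q] − [p].
This gives a 10×30 integer matrix of rank 9; reducing to Smith normal form yields diagonal entries (1,1,1,1,1,1,1,1,1).

Boundary ∂_2: C_2 → C_1 acts by ∂[p,q,r] = [q,r] − [p,r] + [p,q]. For instance
  ∂ABL = BL − AL + AB,
  ∂EJM = JM − EM + EJ.
The resulting 30×20 matrix has rank 20, and its Smith normal form has invariant factors (1,1,1,1,1,1,1,1,1,1,1,1,1,1,1,1,1,1,1,2).

From H_k ≅ ker(∂_k) / im(∂_{k+1}) we obtain:

  H_0: rank C_0 − rank ∂_1 = 10 − 9 = 1, and the invariant factors of ∂_1 are all 1, so H_0 ≅ Z.
  H_1: rank ker ∂_1 − rank ∂_2 = (30 − 9) − 20 = 1, and ∂_2 has invariant factor 2 > 1, so H_1 ≅ Z × Z/2.
  H_2: rank ker ∂_2 − rank ∂_3 = (20 − 20) − 0 = 0, and there is no ∂_3, so H_2 ≅ 0.

Hence the Betti numbers are b_0 = 1, b_1 = 1, b_2 = 0.

b_0 = 1, b_1 = 1, b_2 = 0.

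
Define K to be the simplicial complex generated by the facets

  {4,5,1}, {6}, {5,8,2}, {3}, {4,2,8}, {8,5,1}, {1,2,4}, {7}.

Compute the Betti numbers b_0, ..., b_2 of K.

b_0 = 4, b_1 = 1, b_2 = 0.

We work with the vertex ordering 1 < 2 < 3 < 4 < 5 < 6 < 7 < 8. The simplices of K, each written with vertices in increasing order, are:

  0-simplices (8): [1], [2], [3], [4], [5], [6], [7], [8]
  1-simplices (10): [1,2], [1,4], [1,5], [1,8], [2,4], [2,5], [2,8], [4,5], [4,8], [5,8]
  2-simplices (5): [1,2,4], [1,4,5], [1,5,8], [2,4,8], [2,5,8]

Hence C_0 ≅ Z^8, C_1 ≅ Z^10, C_2 ≅ Z^5.

The boundary map ∂_1: C_1 → C_0 is given by ∂[p,q] = [q] − [p].
This gives a 8×10 integer matrix of rank 4; reducing to Smith normal form yields diagonal entries (1,1,1,1).

∂_2: C_2 → C_1 maps a triangle to the signed sum of its edges. For instance
  ∂[2,4,8] = [4,8] − [2,8] + [2,4],
  ∂[1,2,4] = [2,4] − [1,4] + [1,2].
As a 10×5 matrix over Z this has rank 5, with invariant factors (1,1,1,1,1).

Now H_k = ker ∂_k / im ∂_{k+1}, so:

  H_0: rank C_0 − rank ∂_1 = 8 − 4 = 4, and the invariant factors of ∂_1 are all 1, so H_0 ≅ Z^4.
  H_1: rank ker ∂_1 − rank ∂_2 = (10 − 4) − 5 = 1, and the invariant factors of ∂_2 are all 1, so H_1 ≅ Z.
  H_2: rank ker ∂_2 − rank ∂_3 = (5 − 5) − 0 = 0, and there is no ∂_3, so H_2 ≅ 0.

Hence the Betti numbers are b_0 = 4, b_1 = 1, b_2 = 0.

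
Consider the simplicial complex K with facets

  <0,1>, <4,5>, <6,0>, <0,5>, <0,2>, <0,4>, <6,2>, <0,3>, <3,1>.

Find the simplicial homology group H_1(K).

H_1 = Z^3.

Order the vertices as 0 < 1 < 2 < 3 < 4 < 5 < 6. Listing each simplex with vertices in this order, K has dimension 1 with simplices:

  0-simplices (7): [0], [1], [2], [3], [4], [5], [6]
  1-simplices (9): [0,1], [0,2], [0,3], [0,4], [0,5], [0,6], [1,3], [2,6], [4,5]

so the chain groups are C_0 ≅ Z^7, C_1 ≅ Z^9.

Boundary ∂_1: C_1 → C_0 is given by ∂[p,q] = [q] − [p].
The resulting 7×9 matrix has rank 6, and its Smith normal form has invariant factors (1,1,1,1,1,1).

Reading off H_k = ker ∂_k / im ∂_{k+1}:

  H_1: rank ker ∂_1 − rank ∂_2 = (9 − 6) − 0 = 3, and there is no ∂_2, so H_1 ≅ Z^3.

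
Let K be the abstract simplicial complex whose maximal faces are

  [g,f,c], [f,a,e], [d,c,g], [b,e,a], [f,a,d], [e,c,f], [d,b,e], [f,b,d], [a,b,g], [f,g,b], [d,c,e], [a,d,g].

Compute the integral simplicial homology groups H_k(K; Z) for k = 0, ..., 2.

K has 7 vertices, 18 edges, 12 triangles.
rank ∂_0 = 0, rank ∂_1 = 6 ⇒ b_0 = 7 − 0 − 6 = 1; all invariant factors of ∂_1 are 1 so no torsion. So H_0 = Z.
rank ∂_1 = 6, rank ∂_2 = 12 ⇒ b_1 = 18 − 6 − 12 = 0; ∂_2 has invariant factor(s) [2] giving torsion. So H_1 = Z/2.
rank ∂_2 = 12, rank ∂_3 = 0 ⇒ b_2 = 12 − 12 − 0 = 0. So H_2 = 0.

H_0 ≅ Z,  H_1 ≅ Z/2,  H_2 = 0.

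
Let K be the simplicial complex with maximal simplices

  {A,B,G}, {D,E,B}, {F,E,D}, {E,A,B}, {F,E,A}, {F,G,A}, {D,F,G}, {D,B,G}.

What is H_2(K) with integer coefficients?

We work with the vertex ordering A < B < D < E < F < G. The simplices of K, each written with vertices in increasing order, are:

  0-simplices (6): A, B, D, E, F, G
  1-simplices (12): AB, AE, AF, AG, BD, BE, BG, DE, DF, DG, EF, FG
  2-simplices (8): ABE, ABG, AEF, AFG, BDE, BDG, DEF, DFG

giving chain groups C_0 ≅ Z^6, C_1 ≅ Z^12, C_2 ≅ Z^8.

Boundary ∂_1: C_1 → C_0 is given by ∂[p,q] = [q] − [p].
The resulting 6×12 matrix has rank 5, and its Smith normal form has invariant factors (1,1,1,1,1).

∂_2: C_2 → C_1 acts by ∂[p,q,r] = [q,r] − [p,r] + [p,q]. For instance
  ∂DFG = FG − DG + DF,
  ∂BDG = DG − BG + BD.
This gives a 12×8 integer matrix of rank 7; reducing to Smith normal form yields diagonal entries (1,1,1,1,1,1,1).

Reading off H_k = ker ∂_k / im ∂_{k+1}:

  H_2: rank ker ∂_2 − rank ∂_3 = (8 − 7) − 0 = 1, and there is no ∂_3, so H_2 ≅ Z.

(K is a triangulation of the 2-sphere S^2.)

H_2 = Z.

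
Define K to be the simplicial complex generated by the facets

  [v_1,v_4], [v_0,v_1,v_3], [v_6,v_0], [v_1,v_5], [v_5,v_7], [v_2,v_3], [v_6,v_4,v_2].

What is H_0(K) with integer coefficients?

H_0 = Z.

Fix the vertex order v_0 < v_1 < v_2 < v_3 < v_4 < v_5 < v_6 < v_7 and write every simplex with vertices in increasing order. Then dim K = 2 and the simplices of K are:

  0-simplices (8): [v_0], [v_1], [v_2], [v_3], [v_4], [v_5], [v_6], [v_7]
  1-simplices (11): [v_0,v_1], [v_0,v_3], [v_0,v_6], [v_1,v_3], [v_1,v_4], [v_1,v_5], [v_2,v_3], [v_2,v_4], [v_2,v_6], [v_4,v_6], [v_5,v_7]
  2-simplices (2): [v_0,v_1,v_3], [v_2,v_4,v_6]

so the chain groups are C_0 ≅ Z^8, C_1 ≅ Z^11, C_2 ≅ Z^2.

∂_1: C_1 → C_0 maps an edge to its endpoints' difference, ∂[p,q] = q − p.
As a 8×11 matrix over Z this has rank 7, with invariant factors (1,1,1,1,1,1,1).

The boundary map ∂_2: C_2 → C_1 maps a triangle to the signed sum of its edges. For instance
  ∂[v_0,v_1,v_3] = [v_1,v_3] − [v_0,v_3] + [v_0,v_1],
  ∂[v_2,v_4,v_6] = [v_4,v_6] − [v_2,v_6] + [v_2,v_4].
As a 11×2 matrix over Z this has rank 2, with invariant factors (1,1).

Computing H_k = (kernel of ∂_k) / (image of ∂_{k+1}):

  H_0: rank C_0 − rank ∂_1 = 8 − 7 = 1, and the invariant factors of ∂_1 are all 1, so H_0 = Z.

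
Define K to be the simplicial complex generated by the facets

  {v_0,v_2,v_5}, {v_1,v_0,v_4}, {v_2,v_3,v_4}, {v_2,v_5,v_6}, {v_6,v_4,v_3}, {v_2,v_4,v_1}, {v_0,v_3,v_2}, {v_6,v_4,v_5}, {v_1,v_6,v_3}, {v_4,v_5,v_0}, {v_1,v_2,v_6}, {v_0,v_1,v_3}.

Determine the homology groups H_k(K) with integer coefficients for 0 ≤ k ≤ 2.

H_0 = Z,  H_1 = Z/2Z,  H_2 = 0.

We work with the vertex ordering v_0 < v_1 < v_2 < v_3 < v_4 < v_5 < v_6. The simplices of K, each written with vertices in increasing order, are:

  0-simplices (7): [v_0], [v_1], [v_2], [v_3], [v_4], [v_5], [v_6]
  1-simplices (18): (18 of them)
  2-simplices (12): (12 of them)

Hence C_0 ≅ Z^7, C_1 ≅ Z^18, C_2 ≅ Z^12.

The boundary map ∂_1: C_1 → C_0 maps an edge to its endpoints' difference, ∂[p,q] = q − p. For instance
  ∂[v_0,v_2] = [v_2] − [v_0].
This gives a 7×18 integer matrix of rank 6; reducing to Smith normal form yields diagonal entries (1,1,1,1,1,1).

The boundary map ∂_2: C_2 → C_1 acts by ∂[p,q,r] = [q,r] − [p,r] + [p,q]. For instance
  ∂[v_0,v_2,v_5] = [v_2,v_5] − [v_0,v_5] + [v_0,v_2],
  ∂[v_4,v_5,v_6] = [v_5,v_6] − [v_4,v_6] + [v_4,v_5].
The 18×12 boundary matrix has rank 12 and Smith normal form diag(1,1,1,1,1,1,1,1,1,1,1,2).

Now H_k = ker ∂_k / im ∂_{k+1}, so:

  H_0: rank C_0 − rank ∂_1 = 7 − 6 = 1, and the invariant factors of ∂_1 are all 1, so H_0 ≅ Z.
  H_1: rank ker ∂_1 − rank ∂_2 = (18 − 6) − 12 = 0, and ∂_2 has invariant factor 2 > 1, so H_1 ≅ Z/2Z.
  H_2: rank ker ∂_2 − rank ∂_3 = (12 − 12) − 0 = 0, and there is no ∂_3, so H_2 ≅ 0.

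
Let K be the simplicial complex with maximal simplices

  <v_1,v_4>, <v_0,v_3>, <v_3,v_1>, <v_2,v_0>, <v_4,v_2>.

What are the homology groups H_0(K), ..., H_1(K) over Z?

Order the vertices as v_0 < v_1 < v_2 < v_3 < v_4. Listing each simplex with vertices in this order, K has dimension 1 with simplices:

  0-simplices (5): [v_0], [v_1], [v_2], [v_3], [v_4]
  1-simplices (5): [v_0,v_2], [v_0,v_3], [v_1,v_3], [v_1,v_4], [v_2,v_4]

giving chain groups C_0 ≅ Z^5, C_1 ≅ Z^5.

The boundary map ∂_1: C_1 → C_0 is given by ∂[p,q] = [q] − [p].
As a 5×5 matrix over Z this has rank 4, with invariant factors (1,1,1,1).

Computing H_k = (kernel of ∂_k) / (image of ∂_{k+1}):

  H_0: rank C_0 − rank ∂_1 = 5 − 4 = 1, and the invariant factors of ∂_1 are all 1, so H_0 = Z.
  H_1: rank ker ∂_1 − rank ∂_2 = (5 − 4) − 0 = 1, and there is no ∂_2, so H_1 = Z.

As a check, the Euler characteristic is 5 − 5 = 0, which agrees with 1 − 1 = 0.

H_0 = Z,  H_1 = Z.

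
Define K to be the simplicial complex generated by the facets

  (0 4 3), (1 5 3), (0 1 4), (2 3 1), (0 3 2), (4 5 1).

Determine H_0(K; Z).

H_0 = Z.

Fix the vertex order 0 < 1 < 2 < 3 < 4 < 5 and write every simplex with vertices in increasing order. Then dim K = 2 and the simplices of K are:

  0-simplices (6): [0], [1], [2], [3], [4], [5]
  1-simplices (12): [0,1], [0,2], [0,3], [0,4], [1,2], [1,3], [1,4], [1,5], [2,3], [3,4], [3,5], [4,5]
  2-simplices (6): [0,1,4], [0,2,3], [0,3,4], [1,2,3], [1,3,5], [1,4,5]

giving chain groups C_0 ≅ Z^6, C_1 ≅ Z^12, C_2 ≅ Z^6.

The boundary map ∂_1: C_1 → C_0 sends each edge [p,q] (with p < q) to q − p. For instance
  ∂[0,1] = [1] − [0].
As a 6×12 matrix over Z this has rank 5, with invariant factors (1,1,1,1,1).

Boundary ∂_2: C_2 → C_1 sends each 2-simplex [p,q,r] to [q,r] − [p,r] + [p,q]. For instance
  ∂[1,3,5] = [3,5] − [1,5] + [1,3],
  ∂[0,1,4] = [1,4] − [0,4] + [0,1].
The resulting 12×6 matrix has rank 6, and its Smith normal form has invariant factors (1,1,1,1,1,1).

Computing H_k = (kernel of ∂_k) / (image of ∂_{k+1}):

  H_0: rank C_0 − rank ∂_1 = 6 − 5 = 1, and the invariant factors of ∂_1 are all 1, so H_0 = Z.

(K is a triangulation of the cylinder S^1 x I.)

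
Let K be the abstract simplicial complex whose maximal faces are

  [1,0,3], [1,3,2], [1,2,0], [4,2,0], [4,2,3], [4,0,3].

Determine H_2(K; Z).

Fix the vertex order 0 < 1 < 2 < 3 < 4 and write every simplex with vertices in increasing order. Then dim K = 2 and the simplices of K are:

  0-simplices (5): [0], [1], [2], [3], [4]
  1-simplices (9): [0,1], [0,2], [0,3], [0,4], [1,2], [1,3], [2,3], [2,4], [3,4]
  2-simplices (6): [0,1,2], [0,1,3], [0,2,4], [0,3,4], [1,2,3], [2,3,4]

so the chain groups are C_0 ≅ Z^5, C_1 ≅ Z^9, C_2 ≅ Z^6.

Boundary ∂_1: C_1 → C_0 is given by ∂[p,q] = [q] − [p].
As a 5×9 matrix over Z this has rank 4, with invariant factors (1,1,1,1).

∂_2: C_2 → C_1 sends each 2-simplex [p,q,r] to [q,r] − [p,r] + [p,q]. For instance
  ∂[0,1,2] = [1,2] − [0,2] + [0,1],
  ∂[1,2,3] = [2,3] − [1,3] + [1,2].
The 9×6 boundary matrix has rank 5 and Smith normal form diag(1,1,1,1,1).

From H_k ≅ ker(∂_k) / im(∂_{k+1}) we obtain:

  H_2: rank ker ∂_2 − rank ∂_3 = (6 − 5) − 0 = 1, and there is no ∂_3, so H_2 ≅ Z.

H_2 ≅ Z.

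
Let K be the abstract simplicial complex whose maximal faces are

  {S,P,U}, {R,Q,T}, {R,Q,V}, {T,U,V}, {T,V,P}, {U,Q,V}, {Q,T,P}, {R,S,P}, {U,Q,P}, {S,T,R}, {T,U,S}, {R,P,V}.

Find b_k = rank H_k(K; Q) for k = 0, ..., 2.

Fix the vertex order P < Q < R < S < T < U < V and write every simplex with vertices in increasing order. Then dim K = 2 and the simplices of K are:

  0-simplices (7): P, Q, R, S, T, U, V
  1-simplices (18): PQ, PR, PS, PT, PU, PV, QR, QT, QU, QV, RS, RT, RV, ST, SU, TU, TV, UV
  2-simplices (12): PQT, PQU, PRS, PRV, PSU, PTV, QRT, QRV, QUV, RST, STU, TUV

Hence C_0 ≅ Z^7, C_1 ≅ Z^18, C_2 ≅ Z^12.

Boundary ∂_1: C_1 → C_0 maps an edge to its endpoints' difference, ∂[p,q] = q − p.
The resulting 7×18 matrix has rank 6, and its Smith normal form has invariant factors (1,1,1,1,1,1).

∂_2: C_2 → C_1 maps a triangle to the signed sum of its edges. For instance
  ∂QUV = UV − QV + QU,
  ∂PTV = TV − PV + PT.
As a 18×12 matrix over Z this has rank 12, with invariant factors (1,1,1,1,1,1,1,1,1,1,1,2).

From H_k ≅ ker(∂_k) / im(∂_{k+1}) we obtain:

  H_0: rank C_0 − rank ∂_1 = 7 − 6 = 1, and the invariant factors of ∂_1 are all 1, so H_0 = Z.
  H_1: rank ker ∂_1 − rank ∂_2 = (18 − 6) − 12 = 0, and ∂_2 has invariant factor 2 > 1, so H_1 = Z/2.
  H_2: rank ker ∂_2 − rank ∂_3 = (12 − 12) − 0 = 0, and there is no ∂_3, so H_2 = 0.

Hence the Betti numbers are b_0 = 1, b_1 = 0, b_2 = 0.

b_0 = 1, b_1 = 0, b_2 = 0.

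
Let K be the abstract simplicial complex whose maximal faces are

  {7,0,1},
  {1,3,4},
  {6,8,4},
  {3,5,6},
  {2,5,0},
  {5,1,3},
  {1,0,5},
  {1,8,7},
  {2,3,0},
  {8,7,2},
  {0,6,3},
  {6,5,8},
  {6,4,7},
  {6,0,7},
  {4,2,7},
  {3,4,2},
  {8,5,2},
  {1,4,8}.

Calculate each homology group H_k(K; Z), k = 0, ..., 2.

H_0 ≅ Z,  H_1 ≅ Z ⊕ Z/2,  H_2 = 0.

We work with the vertex ordering 0 < 1 < 2 < 3 < 4 < 5 < 6 < 7 < 8. The simplices of K, each written with vertices in increasing order, are:

  0-simplices (9): [0], [1], [2], [3], [4], [5], [6], [7], [8]
  1-simplices (27): (27 of them)
  2-simplices (18): [0,1,5], [0,1,7], [0,2,3], [0,2,5], [0,3,6], [0,6,7], [1,3,4], [1,3,5], [1,4,8], [1,7,8], [2,3,4], [2,4,7], [2,5,8], [2,7,8], [3,5,6], [4,6,7], [4,6,8], [5,6,8]

so the chain groups are C_0 ≅ Z^9, C_1 ≅ Z^27, C_2 ≅ Z^18.

The boundary map ∂_1: C_1 → C_0 maps an edge to its endpoints' difference, ∂[p,q] = q − p. For instance
  ∂[0,1] = [1] − [0].
This gives a 9×27 integer matrix of rank 8; reducing to Smith normal form yields diagonal entries (1,1,1,1,1,1,1,1).

Boundary ∂_2: C_2 → C_1 sends each 2-simplex [p,q,r] to [q,r] − [p,r] + [p,q]. For instance
  ∂[1,3,4] = [3,4] − [1,4] + [1,3],
  ∂[2,7,8] = [7,8] − [2,8] + [2,7].
The 27×18 boundary matrix has rank 18 and Smith normal form diag(1,1,1,1,1,1,1,1,1,1,1,1,1,1,1,1,1,2).

Now H_k = ker ∂_k / im ∂_{k+1}, so:

  H_0: rank C_0 − rank ∂_1 = 9 − 8 = 1, and the invariant factors of ∂_1 are all 1, so H_0 ≅ Z.
  H_1: rank ker ∂_1 − rank ∂_2 = (27 − 8) − 18 = 1, and ∂_2 has invariant factor 2 > 1, so H_1 ≅ Z ⊕ Z/2.
  H_2: rank ker ∂_2 − rank ∂_3 = (18 − 18) − 0 = 0, and there is no ∂_3, so H_2 ≅ 0.

(K is a triangulation of the Klein bottle.)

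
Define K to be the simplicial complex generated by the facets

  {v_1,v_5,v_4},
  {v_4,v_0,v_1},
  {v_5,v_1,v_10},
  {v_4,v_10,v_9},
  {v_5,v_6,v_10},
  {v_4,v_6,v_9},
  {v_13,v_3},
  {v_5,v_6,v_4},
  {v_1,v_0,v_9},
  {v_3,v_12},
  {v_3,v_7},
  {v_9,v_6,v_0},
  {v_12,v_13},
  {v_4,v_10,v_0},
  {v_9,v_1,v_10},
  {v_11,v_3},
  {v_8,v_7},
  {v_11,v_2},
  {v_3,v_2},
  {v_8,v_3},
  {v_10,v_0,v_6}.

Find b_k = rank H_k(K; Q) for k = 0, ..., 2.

K has 14 vertices, 27 edges, 12 triangles.
rank ∂_0 = 0, rank ∂_1 = 12 ⇒ b_0 = 14 − 0 − 12 = 2; all invariant factors of ∂_1 are 1 so no torsion. So H_0 = Z^2.
rank ∂_1 = 12, rank ∂_2 = 12 ⇒ b_1 = 27 − 12 − 12 = 3; ∂_2 has invariant factor(s) [2] giving torsion. So H_1 = Z^3 ⊕ Z/2.
rank ∂_2 = 12, rank ∂_3 = 0 ⇒ b_2 = 12 − 12 − 0 = 0. So H_2 = 0.

b_0 = 2, b_1 = 3, b_2 = 0.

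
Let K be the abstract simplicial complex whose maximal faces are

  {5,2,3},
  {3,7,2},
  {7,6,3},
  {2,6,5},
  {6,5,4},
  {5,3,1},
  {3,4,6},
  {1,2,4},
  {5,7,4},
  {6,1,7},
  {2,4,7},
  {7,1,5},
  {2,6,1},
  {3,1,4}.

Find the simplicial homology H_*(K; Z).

H_0 = Z,  H_1 = Z^2,  H_2 = Z.

Fix the vertex order 1 < 2 < 3 < 4 < 5 < 6 < 7 and write every simplex with vertices in increasing order. Then dim K = 2 and the simplices of K are:

  0-simplices (7): [1], [2], [3], [4], [5], [6], [7]
  1-simplices (21): [1,2], [1,3], [1,4], [1,5], [1,6], [1,7], [2,3], [2,4], [2,5], [2,6], [2,7], [3,4], [3,5], [3,6], [3,7], [4,5], [4,6], [4,7], [5,6], [5,7], [6,7]
  2-simplices (14): [1,2,4], [1,2,6], [1,3,4], [1,3,5], [1,5,7], [1,6,7], [2,3,5], [2,3,7], [2,4,7], [2,5,6], [3,4,6], [3,6,7], [4,5,6], [4,5,7]

so the chain groups are C_0 ≅ Z^7, C_1 ≅ Z^21, C_2 ≅ Z^14.

Boundary ∂_1: C_1 → C_0 sends each edge [p,q] (with p < q) to q − p. For instance
  ∂[4,6] = [6] − [4].
This gives a 7×21 integer matrix of rank 6; reducing to Smith normal form yields diagonal entries (1,1,1,1,1,1).

Boundary ∂_2: C_2 → C_1 sends each 2-simplex [p,q,r] to [q,r] − [p,r] + [p,q]. For instance
  ∂[1,5,7] = [5,7] − [1,7] + [1,5],
  ∂[2,5,6] = [5,6] − [2,6] + [2,5].
The resulting 21×14 matrix has rank 13, and its Smith normal form has invariant factors (1,1,1,1,1,1,1,1,1,1,1,1,1).

Now H_k = ker ∂_k / im ∂_{k+1}, so:

  H_0: rank C_0 − rank ∂_1 = 7 − 6 = 1, and the invariant factors of ∂_1 are all 1, so H_0 = Z.
  H_1: rank ker ∂_1 − rank ∂_2 = (21 − 6) − 13 = 2, and the invariant factors of ∂_2 are all 1, so H_1 = Z^2.
  H_2: rank ker ∂_2 − rank ∂_3 = (14 − 13) − 0 = 1, and there is no ∂_3, so H_2 = Z.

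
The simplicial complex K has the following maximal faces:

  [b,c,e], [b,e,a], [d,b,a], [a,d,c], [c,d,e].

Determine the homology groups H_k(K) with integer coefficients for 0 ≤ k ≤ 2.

K has 5 vertices, 10 edges, 5 triangles.
rank ∂_0 = 0, rank ∂_1 = 4 ⇒ b_0 = 5 − 0 − 4 = 1; all invariant factors of ∂_1 are 1 so no torsion. So H_0 ≅ Z.
rank ∂_1 = 4, rank ∂_2 = 5 ⇒ b_1 = 10 − 4 − 5 = 1; all invariant factors of ∂_2 are 1 so no torsion. So H_1 ≅ Z.
rank ∂_2 = 5, rank ∂_3 = 0 ⇒ b_2 = 5 − 5 − 0 = 0. So H_2 ≅ 0.

H_0 ≅ Z,  H_1 ≅ Z,  H_2 = 0.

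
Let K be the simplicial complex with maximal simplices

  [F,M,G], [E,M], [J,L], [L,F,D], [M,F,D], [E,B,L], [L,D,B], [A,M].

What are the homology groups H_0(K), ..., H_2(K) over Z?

H_0 = Z,  H_1 = Z,  H_2 = 0.

Order the vertices as A < B < D < E < F < G < J < L < M. Listing each simplex with vertices in this order, K has dimension 2 with simplices:

  0-simplices (9): A, B, D, E, F, G, J, L, M
  1-simplices (14): AM, BD, BE, BL, DF, DL, DM, EL, EM, FG, FL, FM, GM, JL
  2-simplices (5): BDL, BEL, DFL, DFM, FGM

giving chain groups C_0 ≅ Z^9, C_1 ≅ Z^14, C_2 ≅ Z^5.

The boundary map ∂_1: C_1 → C_0 sends each edge [p,q] (with p < q) to q − p.
As a 9×14 matrix over Z this has rank 8, with invariant factors (1,1,1,1,1,1,1,1).

Boundary ∂_2: C_2 → C_1 maps a triangle to the signed sum of its edges. For instance
  ∂BDL = DL − BL + BD,
  ∂FGM = GM − FM + FG.
This gives a 14×5 integer matrix of rank 5; reducing to Smith normal form yields diagonal entries (1,1,1,1,1).

Now H_k = ker ∂_k / im ∂_{k+1}, so:

  H_0: rank C_0 − rank ∂_1 = 9 − 8 = 1, and the invariant factors of ∂_1 are all 1, so H_0 = Z.
  H_1: rank ker ∂_1 − rank ∂_2 = (14 − 8) − 5 = 1, and the invariant factors of ∂_2 are all 1, so H_1 = Z.
  H_2: rank ker ∂_2 − rank ∂_3 = (5 − 5) − 0 = 0, and there is no ∂_3, so H_2 = 0.

As a check, the Euler characteristic is 9 − 14 + 5 = 0, which agrees with 1 − 1 + 0 = 0.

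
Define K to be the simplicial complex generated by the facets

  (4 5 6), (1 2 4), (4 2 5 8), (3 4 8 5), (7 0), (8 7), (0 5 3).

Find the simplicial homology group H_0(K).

Order the vertices as 0 < 1 < 2 < 3 < 4 < 5 < 6 < 7 < 8. Listing each simplex with vertices in this order, K has dimension 3 with simplices:

  0-simplices (9): [0], [1], [2], [3], [4], [5], [6], [7], [8]
  1-simplices (17): [0,3], [0,5], [0,7], [1,2], [1,4], [2,4], [2,5], [2,8], [3,4], [3,5], [3,8], [4,5], [4,6], [4,8], [5,6], [5,8], [7,8]
  2-simplices (10): [0,3,5], [1,2,4], [2,4,5], [2,4,8], [2,5,8], [3,4,5], [3,4,8], [3,5,8], [4,5,6], [4,5,8]
  3-simplices (2): [2,4,5,8], [3,4,5,8]

Hence C_0 ≅ Z^9, C_1 ≅ Z^17, C_2 ≅ Z^10, C_3 ≅ Z^2.

The boundary map ∂_1: C_1 → C_0 sends each edge [p,q] (with p < q) to q − p.
The resulting 9×17 matrix has rank 8, and its Smith normal form has invariant factors (1,1,1,1,1,1,1,1).

The boundary map ∂_2: C_2 → C_1 acts by ∂[p,q,r] = [q,r] − [p,r] + [p,q]. For instance
  ∂[1,2,4] = [2,4] − [1,4] + [1,2],
  ∂[2,4,5] = [4,5] − [2,5] + [2,4].
The resulting 17×10 matrix has rank 8, and its Smith normal form has invariant factors (1,1,1,1,1,1,1,1).

Boundary ∂_3: C_3 → C_2 sends each 3-simplex σ to the alternating sum Σ_i (−1)^i (σ with its i-th vertex removed). For instance
  ∂[3,4,5,8] = [4,5,8] − [3,5,8] + [3,4,8] − [3,4,5],
  ∂[2,4,5,8] = [4,5,8] − [2,5,8] + [2,4,8] − [2,4,5].
The 10×2 boundary matrix has rank 2 and Smith normal form diag(1,1).

Computing H_k = (kernel of ∂_k) / (image of ∂_{k+1}):

  H_0: rank C_0 − rank ∂_1 = 9 − 8 = 1, and the invariant factors of ∂_1 are all 1, so H_0 = Z.

H_0 = Z.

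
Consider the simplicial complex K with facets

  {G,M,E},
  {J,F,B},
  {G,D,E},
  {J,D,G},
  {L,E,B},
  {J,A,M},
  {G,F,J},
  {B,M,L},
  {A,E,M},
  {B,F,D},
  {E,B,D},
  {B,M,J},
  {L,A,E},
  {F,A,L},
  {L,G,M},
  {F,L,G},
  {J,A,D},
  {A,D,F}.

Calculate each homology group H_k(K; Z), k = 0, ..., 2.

K has 9 vertices, 27 edges, 18 triangles.
rank ∂_0 = 0, rank ∂_1 = 8 ⇒ b_0 = 9 − 0 − 8 = 1; all invariant factors of ∂_1 are 1 so no torsion. So H_0 ≅ Z.
rank ∂_1 = 8, rank ∂_2 = 18 ⇒ b_1 = 27 − 8 − 18 = 1; ∂_2 has invariant factor(s) [2] giving torsion. So H_1 ≅ Z ⊕ Z/2.
rank ∂_2 = 18, rank ∂_3 = 0 ⇒ b_2 = 18 − 18 − 0 = 0. So H_2 ≅ 0.

H_0 = Z,  H_1 = Z ⊕ Z/2,  H_2 = 0.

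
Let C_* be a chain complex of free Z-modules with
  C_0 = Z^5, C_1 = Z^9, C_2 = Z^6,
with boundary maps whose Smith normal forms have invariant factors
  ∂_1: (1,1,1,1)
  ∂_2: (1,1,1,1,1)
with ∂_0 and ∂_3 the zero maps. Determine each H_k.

H_0: b_0 = 5 − 0 − 4 = 1; torsion from ∂_1 factors > 1: none. So H_0 = Z.
H_1: b_1 = 9 − 4 − 5 = 0; torsion from ∂_2 factors > 1: none. So H_1 = 0.
H_2: b_2 = 6 − 5 − 0 = 1; torsion from ∂_3 factors > 1: none. So H_2 = Z.

H_0 = Z,  H_1 = 0,  H_2 = Z.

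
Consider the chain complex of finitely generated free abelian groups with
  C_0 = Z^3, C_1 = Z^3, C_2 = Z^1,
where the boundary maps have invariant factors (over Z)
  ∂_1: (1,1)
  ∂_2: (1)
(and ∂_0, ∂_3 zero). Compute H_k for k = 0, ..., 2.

H_0 = Z,  H_1 = 0,  H_2 = 0.

H_0: b_0 = 3 − 0 − 2 = 1; torsion from ∂_1 factors > 1: none. So H_0 = Z.
H_1: b_1 = 3 − 2 − 1 = 0; torsion from ∂_2 factors > 1: none. So H_1 = 0.
H_2: b_2 = 1 − 1 − 0 = 0; torsion from ∂_3 factors > 1: none. So H_2 = 0.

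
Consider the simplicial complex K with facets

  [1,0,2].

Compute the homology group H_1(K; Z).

H_1 ≅ 0.

K has 3 vertices, 3 edges, 1 triangle.
rank ∂_1 = 2, rank ∂_2 = 1 ⇒ b_1 = 3 − 2 − 1 = 0; all invariant factors of ∂_2 are 1 so no torsion. So H_1 ≅ 0.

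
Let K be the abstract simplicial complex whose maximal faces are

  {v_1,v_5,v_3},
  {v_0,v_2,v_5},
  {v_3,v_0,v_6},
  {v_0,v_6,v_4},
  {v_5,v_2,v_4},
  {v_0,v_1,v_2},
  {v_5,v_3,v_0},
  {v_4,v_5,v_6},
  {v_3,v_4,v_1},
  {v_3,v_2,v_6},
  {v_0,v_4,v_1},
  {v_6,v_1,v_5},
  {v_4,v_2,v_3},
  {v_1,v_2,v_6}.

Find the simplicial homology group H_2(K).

Take the total order v_0 < v_1 < v_2 < v_3 < v_4 < v_5 < v_6 on the vertex set. Then K (dimension 2) consists of the simplices:

  0-simplices (7): [v_0], [v_1], [v_2], [v_3], [v_4], [v_5], [v_6]
  1-simplices (21): (21 of them)
  2-simplices (14): (14 of them)

giving chain groups C_0 ≅ Z^7, C_1 ≅ Z^21, C_2 ≅ Z^14.

The boundary map ∂_1: C_1 → C_0 maps an edge to its endpoints' difference, ∂[p,q] = q − p.
This gives a 7×21 integer matrix of rank 6; reducing to Smith normal form yields diagonal entries (1,1,1,1,1,1).

∂_2: C_2 → C_1 sends each 2-simplex [p,q,r] to [q,r] − [p,r] + [p,q]. For instance
  ∂[v_1,v_2,v_6] = [v_2,v_6] − [v_1,v_6] + [v_1,v_2],
  ∂[v_0,v_3,v_5] = [v_3,v_5] − [v_0,v_5] + [v_0,v_3].
This gives a 21×14 integer matrix of rank 13; reducing to Smith normal form yields diagonal entries (1,1,1,1,1,1,1,1,1,1,1,1,1).

Now H_k = ker ∂_k / im ∂_{k+1}, so:

  H_2: rank ker ∂_2 − rank ∂_3 = (14 − 13) − 0 = 1, and there is no ∂_3, so H_2 ≅ Z.

(K is a triangulation of the torus T^2.)

H_2 ≅ Z.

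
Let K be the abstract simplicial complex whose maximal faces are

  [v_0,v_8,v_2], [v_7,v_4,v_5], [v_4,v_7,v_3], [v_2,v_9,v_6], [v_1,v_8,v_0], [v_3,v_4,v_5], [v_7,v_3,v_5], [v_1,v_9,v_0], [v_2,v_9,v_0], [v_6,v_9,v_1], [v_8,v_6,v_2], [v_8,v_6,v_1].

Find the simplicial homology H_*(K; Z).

H_0 ≅ Z^2,  H_1 = 0,  H_2 ≅ Z^2.

K has 10 vertices, 18 edges, 12 triangles.
rank ∂_0 = 0, rank ∂_1 = 8 ⇒ b_0 = 10 − 0 − 8 = 2; all invariant factors of ∂_1 are 1 so no torsion. So H_0 ≅ Z^2.
rank ∂_1 = 8, rank ∂_2 = 10 ⇒ b_1 = 18 − 8 − 10 = 0; all invariant factors of ∂_2 are 1 so no torsion. So H_1 ≅ 0.
rank ∂_2 = 10, rank ∂_3 = 0 ⇒ b_2 = 12 − 10 − 0 = 2. So H_2 ≅ Z^2.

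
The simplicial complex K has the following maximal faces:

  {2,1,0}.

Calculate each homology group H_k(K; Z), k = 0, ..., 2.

Order the vertices as 0 < 1 < 2. Listing each simplex with vertices in this order, K has dimension 2 with simplices:

  0-simplices (3): [0], [1], [2]
  1-simplices (3): [0,1], [0,2], [1,2]
  2-simplices (1): [0,1,2]

giving chain groups C_0 ≅ Z^3, C_1 ≅ Z^3, C_2 ≅ Z^1.

Boundary ∂_1: C_1 → C_0 is given by ∂[p,q] = [q] − [p].
The 3×3 boundary matrix has rank 2 and Smith normal form diag(1,1).

∂_2: C_2 → C_1 maps a triangle to the signed sum of its edges. For instance
  ∂[0,1,2] = [1,2] − [0,2] + [0,1].
This gives a 3×1 integer matrix of rank 1; reducing to Smith normal form yields diagonal entries (1).

Now H_k = ker ∂_k / im ∂_{k+1}, so:

  H_0: rank C_0 − rank ∂_1 = 3 − 2 = 1, and the invariant factors of ∂_1 are all 1, so H_0 ≅ Z.
  H_1: rank ker ∂_1 − rank ∂_2 = (3 − 2) − 1 = 0, and the invariant factors of ∂_2 are all 1, so H_1 ≅ 0.
  H_2: rank ker ∂_2 − rank ∂_3 = (1 − 1) − 0 = 0, and there is no ∂_3, so H_2 ≅ 0.

(K is a triangulation of the 2-simplex.)

H_0 = Z,  H_1 = 0,  H_2 = 0.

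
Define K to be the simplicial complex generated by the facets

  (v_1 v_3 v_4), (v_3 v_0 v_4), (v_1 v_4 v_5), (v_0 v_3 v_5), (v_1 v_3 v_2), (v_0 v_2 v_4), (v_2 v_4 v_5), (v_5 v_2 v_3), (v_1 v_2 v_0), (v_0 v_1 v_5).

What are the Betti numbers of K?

b_0 = 1, b_1 = 0, b_2 = 0.

We work with the vertex ordering v_0 < v_1 < v_2 < v_3 < v_4 < v_5. The simplices of K, each written with vertices in increasing order, are:

  0-simplices (6): [v_0], [v_1], [v_2], [v_3], [v_4], [v_5]
  1-simplices (15): (15 of them)
  2-simplices (10): [v_0,v_1,v_2], [v_0,v_1,v_5], [v_0,v_2,v_4], [v_0,v_3,v_4], [v_0,v_3,v_5], [v_1,v_2,v_3], [v_1,v_3,v_4], [v_1,v_4,v_5], [v_2,v_3,v_5], [v_2,v_4,v_5]

so the chain groups are C_0 ≅ Z^6, C_1 ≅ Z^15, C_2 ≅ Z^10.

∂_1: C_1 → C_0 is given by ∂[p,q] = [q] − [p]. For instance
  ∂[v_1,v_4] = [v_4] − [v_1].
The 6×15 boundary matrix has rank 5 and Smith normal form diag(1,1,1,1,1).

∂_2: C_2 → C_1 sends each 2-simplex [p,q,r] to [q,r] − [p,r] + [p,q]. For instance
  ∂[v_0,v_3,v_5] = [v_3,v_5] − [v_0,v_5] + [v_0,v_3],
  ∂[v_1,v_2,v_3] = [v_2,v_3] − [v_1,v_3] + [v_1,v_2].
The resulting 15×10 matrix has rank 10, and its Smith normal form has invariant factors (1,1,1,1,1,1,1,1,1,2).

Reading off H_k = ker ∂_k / im ∂_{k+1}:

  H_0: rank C_0 − rank ∂_1 = 6 − 5 = 1, and the invariant factors of ∂_1 are all 1, so H_0 = Z.
  H_1: rank ker ∂_1 − rank ∂_2 = (15 − 5) − 10 = 0, and ∂_2 has invariant factor 2 > 1, so H_1 = Z/2.
  H_2: rank ker ∂_2 − rank ∂_3 = (10 − 10) − 0 = 0, and there is no ∂_3, so H_2 = 0.

(K is a triangulation of the real projective plane RP^2.)

Hence the Betti numbers are b_0 = 1, b_1 = 0, b_2 = 0.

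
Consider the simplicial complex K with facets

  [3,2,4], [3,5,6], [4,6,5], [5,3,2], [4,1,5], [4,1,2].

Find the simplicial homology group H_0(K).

We work with the vertex ordering 1 < 2 < 3 < 4 < 5 < 6. The simplices of K, each written with vertices in increasing order, are:

  0-simplices (6): [1], [2], [3], [4], [5], [6]
  1-simplices (12): [1,2], [1,4], [1,5], [2,3], [2,4], [2,5], [3,4], [3,5], [3,6], [4,5], [4,6], [5,6]
  2-simplices (6): [1,2,4], [1,4,5], [2,3,4], [2,3,5], [3,5,6], [4,5,6]

giving chain groups C_0 ≅ Z^6, C_1 ≅ Z^12, C_2 ≅ Z^6.

∂_1: C_1 → C_0 is given by ∂[p,q] = [q] − [p].
This gives a 6×12 integer matrix of rank 5; reducing to Smith normal form yields diagonal entries (1,1,1,1,1).

The boundary map ∂_2: C_2 → C_1 maps a triangle to the signed sum of its edges. For instance
  ∂[4,5,6] = [5,6] − [4,6] + [4,5],
  ∂[2,3,5] = [3,5] − [2,5] + [2,3].
This gives a 12×6 integer matrix of rank 6; reducing to Smith normal form yields diagonal entries (1,1,1,1,1,1).

Computing H_k = (kernel of ∂_k) / (image of ∂_{k+1}):

  H_0: rank C_0 − rank ∂_1 = 6 − 5 = 1, and the invariant factors of ∂_1 are all 1, so H_0 ≅ Z.

(K is a triangulation of the cylinder S^1 x I.)

H_0 ≅ Z.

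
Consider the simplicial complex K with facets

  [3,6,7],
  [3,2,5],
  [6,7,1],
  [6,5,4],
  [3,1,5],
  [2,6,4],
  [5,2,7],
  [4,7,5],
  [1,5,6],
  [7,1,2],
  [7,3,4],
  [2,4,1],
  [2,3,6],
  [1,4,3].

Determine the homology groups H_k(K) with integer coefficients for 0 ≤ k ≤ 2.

Take the total order 1 < 2 < 3 < 4 < 5 < 6 < 7 on the vertex set. Then K (dimension 2) consists of the simplices:

  0-simplices (7): [1], [2], [3], [4], [5], [6], [7]
  1-simplices (21): [1,2], [1,3], [1,4], [1,5], [1,6], [1,7], [2,3], [2,4], [2,5], [2,6], [2,7], [3,4], [3,5], [3,6], [3,7], [4,5], [4,6], [4,7], [5,6], [5,7], [6,7]
  2-simplices (14): [1,2,4], [1,2,7], [1,3,4], [1,3,5], [1,5,6], [1,6,7], [2,3,5], [2,3,6], [2,4,6], [2,5,7], [3,4,7], [3,6,7], [4,5,6], [4,5,7]

giving chain groups C_0 ≅ Z^7, C_1 ≅ Z^21, C_2 ≅ Z^14.

Boundary ∂_1: C_1 → C_0 is given by ∂[p,q] = [q] − [p].
The resulting 7×21 matrix has rank 6, and its Smith normal form has invariant factors (1,1,1,1,1,1).

∂_2: C_2 → C_1 sends each 2-simplex [p,q,r] to [q,r] − [p,r] + [p,q]. For instance
  ∂[1,5,6] = [5,6] − [1,6] + [1,5],
  ∂[4,5,6] = [5,6] − [4,6] + [4,5].
This gives a 21×14 integer matrix of rank 13; reducing to Smith normal form yields diagonal entries (1,1,1,1,1,1,1,1,1,1,1,1,1).

From H_k ≅ ker(∂_k) / im(∂_{k+1}) we obtain:

  H_0: rank C_0 − rank ∂_1 = 7 − 6 = 1, and the invariant factors of ∂_1 are all 1, so H_0 ≅ Z.
  H_1: rank ker ∂_1 − rank ∂_2 = (21 − 6) − 13 = 2, and the invariant factors of ∂_2 are all 1, so H_1 ≅ Z^2.
  H_2: rank ker ∂_2 − rank ∂_3 = (14 − 13) − 0 = 1, and there is no ∂_3, so H_2 ≅ Z.

As a check, the Euler characteristic is 7 − 21 + 14 = 0, which agrees with 1 − 2 + 1 = 0.

H_0 ≅ Z,  H_1 ≅ Z^2,  H_2 ≅ Z.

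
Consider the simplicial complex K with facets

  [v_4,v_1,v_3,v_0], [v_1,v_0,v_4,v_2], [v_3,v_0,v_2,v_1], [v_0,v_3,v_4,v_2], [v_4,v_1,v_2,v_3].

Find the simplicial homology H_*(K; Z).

Take the total order v_0 < v_1 < v_2 < v_3 < v_4 on the vertex set. Then K (dimension 3) consists of the simplices:

  0-simplices (5): [v_0], [v_1], [v_2], [v_3], [v_4]
  1-simplices (10): [v_0,v_1], [v_0,v_2], [v_0,v_3], [v_0,v_4], [v_1,v_2], [v_1,v_3], [v_1,v_4], [v_2,v_3], [v_2,v_4], [v_3,v_4]
  2-simplices (10): [v_0,v_1,v_2], [v_0,v_1,v_3], [v_0,v_1,v_4], [v_0,v_2,v_3], [v_0,v_2,v_4], [v_0,v_3,v_4], [v_1,v_2,v_3], [v_1,v_2,v_4], [v_1,v_3,v_4], [v_2,v_3,v_4]
  3-simplices (5): [v_0,v_1,v_2,v_3], [v_0,v_1,v_2,v_4], [v_0,v_1,v_3,v_4], [v_0,v_2,v_3,v_4], [v_1,v_2,v_3,v_4]

Hence C_0 ≅ Z^5, C_1 ≅ Z^10, C_2 ≅ Z^10, C_3 ≅ Z^5.

Boundary ∂_1: C_1 → C_0 maps an edge to its endpoints' difference, ∂[p,q] = q − p.
This gives a 5×10 integer matrix of rank 4; reducing to Smith normal form yields diagonal entries (1,1,1,1).

Boundary ∂_2: C_2 → C_1 sends each 2-simplex [p,q,r] to [q,r] − [p,r] + [p,q]. For instance
  ∂[v_0,v_1,v_3] = [v_1,v_3] − [v_0,v_3] + [v_0,v_1],
  ∂[v_0,v_2,v_3] = [v_2,v_3] − [v_0,v_3] + [v_0,v_2].
The 10×10 boundary matrix has rank 6 and Smith normal form diag(1,1,1,1,1,1).

The boundary map ∂_3: C_3 → C_2 sends each 3-simplex σ to the alternating sum Σ_i (−1)^i (σ with its i-th vertex removed). For instance
  ∂[v_0,v_2,v_3,v_4] = [v_2,v_3,v_4] − [v_0,v_3,v_4] + [v_0,v_2,v_4] − [v_0,v_2,v_3],
  ∂[v_0,v_1,v_3,v_4] = [v_1,v_3,v_4] − [v_0,v_3,v_4] + [v_0,v_1,v_4] − [v_0,v_1,v_3].
The resulting 10×5 matrix has rank 4, and its Smith normal form has invariant factors (1,1,1,1).

From H_k ≅ ker(∂_k) / im(∂_{k+1}) we obtain:

  H_0: rank C_0 − rank ∂_1 = 5 − 4 = 1, and the invariant factors of ∂_1 are all 1, so H_0 = Z.
  H_1: rank ker ∂_1 − rank ∂_2 = (10 − 4) − 6 = 0, and the invariant factors of ∂_2 are all 1, so H_1 = 0.
  H_2: rank ker ∂_2 − rank ∂_3 = (10 − 6) − 4 = 0, and the invariant factors of ∂_3 are all 1, so H_2 = 0.
  H_3: rank ker ∂_3 − rank ∂_4 = (5 − 4) − 0 = 1, and there is no ∂_4, so H_3 = Z.

(K is a triangulation of the 3-sphere S^3.)

H_0 = Z,  H_1 = 0,  H_2 = 0,  H_3 = Z.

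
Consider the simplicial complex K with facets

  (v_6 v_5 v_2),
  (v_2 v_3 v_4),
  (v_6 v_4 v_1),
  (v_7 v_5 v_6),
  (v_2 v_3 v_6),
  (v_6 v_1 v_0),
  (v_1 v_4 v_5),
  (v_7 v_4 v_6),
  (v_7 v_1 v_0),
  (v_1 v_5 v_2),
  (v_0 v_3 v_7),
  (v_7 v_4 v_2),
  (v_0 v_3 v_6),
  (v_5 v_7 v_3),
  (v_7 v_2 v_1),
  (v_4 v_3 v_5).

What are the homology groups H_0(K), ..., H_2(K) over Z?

Order the vertices as v_0 < v_1 < v_2 < v_3 < v_4 < v_5 < v_6 < v_7. Listing each simplex with vertices in this order, K has dimension 2 with simplices:

  0-simplices (8): [v_0], [v_1], [v_2], [v_3], [v_4], [v_5], [v_6], [v_7]
  1-simplices (24): (24 of them)
  2-simplices (16): (16 of them)

giving chain groups C_0 ≅ Z^8, C_1 ≅ Z^24, C_2 ≅ Z^16.

Boundary ∂_1: C_1 → C_0 is given by ∂[p,q] = [q] − [p]. For instance
  ∂[v_3,v_4] = [v_4] − [v_3].
This gives a 8×24 integer matrix of rank 7; reducing to Smith normal form yields diagonal entries (1,1,1,1,1,1,1).

Boundary ∂_2: C_2 → C_1 maps a triangle to the signed sum of its edges. For instance
  ∂[v_2,v_3,v_6] = [v_3,v_6] − [v_2,v_6] + [v_2,v_3],
  ∂[v_3,v_5,v_7] = [v_5,v_7] − [v_3,v_7] + [v_3,v_5].
As a 24×16 matrix over Z this has rank 15, with invariant factors (1,1,1,1,1,1,1,1,1,1,1,1,1,1,1).

From H_k ≅ ker(∂_k) / im(∂_{k+1}) we obtain:

  H_0: rank C_0 − rank ∂_1 = 8 − 7 = 1, and the invariant factors of ∂_1 are all 1, so H_0 = Z.
  H_1: rank ker ∂_1 − rank ∂_2 = (24 − 7) − 15 = 2, and the invariant factors of ∂_2 are all 1, so H_1 = Z^2.
  H_2: rank ker ∂_2 − rank ∂_3 = (16 − 15) − 0 = 1, and there is no ∂_3, so H_2 = Z.

As a check, the Euler characteristic is 8 − 24 + 16 = 0, which agrees with 1 − 2 + 1 = 0.

H_0 ≅ Z,  H_1 ≅ Z^2,  H_2 ≅ Z.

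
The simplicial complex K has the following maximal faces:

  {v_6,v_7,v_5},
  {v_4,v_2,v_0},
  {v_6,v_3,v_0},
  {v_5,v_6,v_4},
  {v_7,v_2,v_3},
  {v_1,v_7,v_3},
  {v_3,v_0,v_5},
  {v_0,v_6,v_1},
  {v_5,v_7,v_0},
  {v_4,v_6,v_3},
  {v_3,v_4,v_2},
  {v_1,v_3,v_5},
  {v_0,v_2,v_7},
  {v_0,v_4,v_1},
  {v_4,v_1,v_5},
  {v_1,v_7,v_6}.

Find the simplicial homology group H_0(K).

H_0 = Z.

We work with the vertex ordering v_0 < v_1 < v_2 < v_3 < v_4 < v_5 < v_6 < v_7. The simplices of K, each written with vertices in increasing order, are:

  0-simplices (8): [v_0], [v_1], [v_2], [v_3], [v_4], [v_5], [v_6], [v_7]
  1-simplices (24): (24 of them)
  2-simplices (16): (16 of them)

so the chain groups are C_0 ≅ Z^8, C_1 ≅ Z^24, C_2 ≅ Z^16.

The boundary map ∂_1: C_1 → C_0 is given by ∂[p,q] = [q] − [p]. For instance
  ∂[v_3,v_4] = [v_4] − [v_3].
The resulting 8×24 matrix has rank 7, and its Smith normal form has invariant factors (1,1,1,1,1,1,1).

The boundary map ∂_2: C_2 → C_1 sends each 2-simplex [p,q,r] to [q,r] − [p,r] + [p,q]. For instance
  ∂[v_0,v_2,v_7] = [v_2,v_7] − [v_0,v_7] + [v_0,v_2],
  ∂[v_1,v_3,v_7] = [v_3,v_7] − [v_1,v_7] + [v_1,v_3].
As a 24×16 matrix over Z this has rank 15, with invariant factors (1,1,1,1,1,1,1,1,1,1,1,1,1,1,1).

Now H_k = ker ∂_k / im ∂_{k+1}, so:

  H_0: rank C_0 − rank ∂_1 = 8 − 7 = 1, and the invariant factors of ∂_1 are all 1, so H_0 ≅ Z.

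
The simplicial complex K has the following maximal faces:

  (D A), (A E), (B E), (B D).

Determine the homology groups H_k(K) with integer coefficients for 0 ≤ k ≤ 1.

Take the total order A < B < D < E on the vertex set. Then K (dimension 1) consists of the simplices:

  0-simplices (4): A, B, D, E
  1-simplices (4): AD, AE, BD, BE

giving chain groups C_0 ≅ Z^4, C_1 ≅ Z^4.

∂_1: C_1 → C_0 sends each edge [p,q] (with p < q) to q − p.
The 4×4 boundary matrix has rank 3 and Smith normal form diag(1,1,1).

Computing H_k = (kernel of ∂_k) / (image of ∂_{k+1}):

  H_0: rank C_0 − rank ∂_1 = 4 − 3 = 1, and the invariant factors of ∂_1 are all 1, so H_0 ≅ Z.
  H_1: rank ker ∂_1 − rank ∂_2 = (4 − 3) − 0 = 1, and there is no ∂_2, so H_1 ≅ Z.

(K is a triangulation of the circle S^1.)

H_0 ≅ Z,  H_1 ≅ Z.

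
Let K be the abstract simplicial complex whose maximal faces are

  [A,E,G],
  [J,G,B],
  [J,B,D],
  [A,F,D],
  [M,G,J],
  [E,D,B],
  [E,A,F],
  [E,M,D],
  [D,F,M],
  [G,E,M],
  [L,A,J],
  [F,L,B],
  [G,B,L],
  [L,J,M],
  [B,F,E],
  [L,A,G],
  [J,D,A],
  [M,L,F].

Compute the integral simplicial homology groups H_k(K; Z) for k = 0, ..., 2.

H_0 ≅ Z,  H_1 ≅ Z ⊕ Z/2,  H_2 = 0.

Take the total order A < B < D < E < F < G < J < L < M on the vertex set. Then K (dimension 2) consists of the simplices:

  0-simplices (9): A, B, D, E, F, G, J, L, M
  1-simplices (27): AD, AE, AF, AG, AJ, AL, BD, BE, BF, BG, BJ, BL, DE, DF, DJ, DM, EF, EG, EM, FL, FM, GJ, GL, GM, JL, JM, LM
  2-simplices (18): ADF, ADJ, AEF, AEG, AGL, AJL, BDE, BDJ, BEF, BFL, BGJ, BGL, DEM, DFM, EGM, FLM, GJM, JLM

so the chain groups are C_0 ≅ Z^9, C_1 ≅ Z^27, C_2 ≅ Z^18.

Boundary ∂_1: C_1 → C_0 is given by ∂[p,q] = [q] − [p].
As a 9×27 matrix over Z this has rank 8, with invariant factors (1,1,1,1,1,1,1,1).

∂_2: C_2 → C_1 maps a triangle to the signed sum of its edges. For instance
  ∂AEF = EF − AF + AE,
  ∂BDE = DE − BE + BD.
This gives a 27×18 integer matrix of rank 18; reducing to Smith normal form yields diagonal entries (1,1,1,1,1,1,1,1,1,1,1,1,1,1,1,1,1,2).

Reading off H_k = ker ∂_k / im ∂_{k+1}:

  H_0: rank C_0 − rank ∂_1 = 9 − 8 = 1, and the invariant factors of ∂_1 are all 1, so H_0 = Z.
  H_1: rank ker ∂_1 − rank ∂_2 = (27 − 8) − 18 = 1, and ∂_2 has invariant factor 2 > 1, so H_1 = Z ⊕ Z/2.
  H_2: rank ker ∂_2 − rank ∂_3 = (18 − 18) − 0 = 0, and there is no ∂_3, so H_2 = 0.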